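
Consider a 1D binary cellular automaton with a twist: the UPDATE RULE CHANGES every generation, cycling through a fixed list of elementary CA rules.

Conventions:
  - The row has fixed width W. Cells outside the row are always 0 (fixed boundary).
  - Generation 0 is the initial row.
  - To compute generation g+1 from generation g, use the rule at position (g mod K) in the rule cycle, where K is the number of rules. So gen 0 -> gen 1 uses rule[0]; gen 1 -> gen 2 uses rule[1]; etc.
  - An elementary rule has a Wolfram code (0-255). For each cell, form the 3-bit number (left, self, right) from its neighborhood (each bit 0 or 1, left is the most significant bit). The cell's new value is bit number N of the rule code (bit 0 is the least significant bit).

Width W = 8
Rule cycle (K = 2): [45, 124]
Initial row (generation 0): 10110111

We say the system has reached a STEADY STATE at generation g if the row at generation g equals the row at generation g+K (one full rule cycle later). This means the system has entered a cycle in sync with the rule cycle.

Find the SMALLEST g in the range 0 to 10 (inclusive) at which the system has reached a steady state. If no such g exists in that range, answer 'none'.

Answer: none

Derivation:
Gen 0: 10110111
Gen 1 (rule 45): 11101100
Gen 2 (rule 124): 10111110
Gen 3 (rule 45): 11100000
Gen 4 (rule 124): 10110000
Gen 5 (rule 45): 11100111
Gen 6 (rule 124): 10110101
Gen 7 (rule 45): 11101111
Gen 8 (rule 124): 10111001
Gen 9 (rule 45): 11100001
Gen 10 (rule 124): 10110001
Gen 11 (rule 45): 11100101
Gen 12 (rule 124): 10110111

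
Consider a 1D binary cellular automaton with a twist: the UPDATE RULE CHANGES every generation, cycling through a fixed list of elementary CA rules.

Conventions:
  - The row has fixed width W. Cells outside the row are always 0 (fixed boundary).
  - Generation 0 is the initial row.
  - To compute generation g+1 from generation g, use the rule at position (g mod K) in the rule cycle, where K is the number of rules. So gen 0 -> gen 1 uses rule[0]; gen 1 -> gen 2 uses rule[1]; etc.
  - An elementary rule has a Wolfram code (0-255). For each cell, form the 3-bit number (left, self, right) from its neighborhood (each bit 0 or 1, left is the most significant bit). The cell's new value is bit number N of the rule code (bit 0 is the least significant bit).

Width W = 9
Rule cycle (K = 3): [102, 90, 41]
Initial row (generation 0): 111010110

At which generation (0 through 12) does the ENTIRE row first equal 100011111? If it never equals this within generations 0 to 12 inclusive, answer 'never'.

Answer: 6

Derivation:
Gen 0: 111010110
Gen 1 (rule 102): 001111010
Gen 2 (rule 90): 011001001
Gen 3 (rule 41): 010000000
Gen 4 (rule 102): 110000000
Gen 5 (rule 90): 111000000
Gen 6 (rule 41): 100011111
Gen 7 (rule 102): 100100001
Gen 8 (rule 90): 011010010
Gen 9 (rule 41): 010100000
Gen 10 (rule 102): 111100000
Gen 11 (rule 90): 100110000
Gen 12 (rule 41): 000100111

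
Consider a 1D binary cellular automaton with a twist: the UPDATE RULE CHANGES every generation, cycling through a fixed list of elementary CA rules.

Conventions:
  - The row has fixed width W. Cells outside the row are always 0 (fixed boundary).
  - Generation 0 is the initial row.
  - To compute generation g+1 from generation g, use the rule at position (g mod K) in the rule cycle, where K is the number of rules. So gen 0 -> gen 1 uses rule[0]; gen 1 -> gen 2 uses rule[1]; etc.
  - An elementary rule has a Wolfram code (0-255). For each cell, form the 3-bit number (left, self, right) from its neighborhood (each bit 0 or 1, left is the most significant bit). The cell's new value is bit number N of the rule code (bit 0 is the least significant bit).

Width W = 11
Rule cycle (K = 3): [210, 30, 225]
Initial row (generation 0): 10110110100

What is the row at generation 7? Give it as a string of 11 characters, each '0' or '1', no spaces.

Gen 0: 10110110100
Gen 1 (rule 210): 00010010010
Gen 2 (rule 30): 00111111111
Gen 3 (rule 225): 10011111111
Gen 4 (rule 210): 01101111111
Gen 5 (rule 30): 11001000000
Gen 6 (rule 225): 01000011111
Gen 7 (rule 210): 10100101111

Answer: 10100101111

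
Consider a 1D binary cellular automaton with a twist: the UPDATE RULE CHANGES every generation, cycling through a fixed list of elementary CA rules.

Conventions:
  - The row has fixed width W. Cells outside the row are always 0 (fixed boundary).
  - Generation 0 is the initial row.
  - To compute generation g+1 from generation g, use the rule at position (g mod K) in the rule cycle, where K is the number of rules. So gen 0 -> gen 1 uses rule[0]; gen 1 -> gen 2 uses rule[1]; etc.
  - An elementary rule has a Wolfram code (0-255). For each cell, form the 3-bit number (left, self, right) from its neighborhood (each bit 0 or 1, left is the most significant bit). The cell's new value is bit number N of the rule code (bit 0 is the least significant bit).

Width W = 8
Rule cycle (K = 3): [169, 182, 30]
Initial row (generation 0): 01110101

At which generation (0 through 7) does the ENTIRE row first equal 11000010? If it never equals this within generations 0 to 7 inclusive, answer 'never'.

Gen 0: 01110101
Gen 1 (rule 169): 01101010
Gen 2 (rule 182): 10011111
Gen 3 (rule 30): 11110000
Gen 4 (rule 169): 11100111
Gen 5 (rule 182): 01011010
Gen 6 (rule 30): 11010011
Gen 7 (rule 169): 10100010

Answer: never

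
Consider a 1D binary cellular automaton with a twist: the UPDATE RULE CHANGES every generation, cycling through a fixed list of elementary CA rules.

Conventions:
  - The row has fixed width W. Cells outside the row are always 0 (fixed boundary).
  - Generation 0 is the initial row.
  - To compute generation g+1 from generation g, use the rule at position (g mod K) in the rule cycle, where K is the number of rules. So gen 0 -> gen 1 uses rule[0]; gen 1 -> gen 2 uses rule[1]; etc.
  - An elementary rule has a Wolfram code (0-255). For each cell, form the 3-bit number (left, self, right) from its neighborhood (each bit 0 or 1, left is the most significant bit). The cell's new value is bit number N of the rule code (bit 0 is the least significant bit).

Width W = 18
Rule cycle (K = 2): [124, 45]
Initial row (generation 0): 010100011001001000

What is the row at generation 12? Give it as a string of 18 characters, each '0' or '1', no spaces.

Answer: 010110000000001010

Derivation:
Gen 0: 010100011001001000
Gen 1 (rule 124): 011110011101101100
Gen 2 (rule 45): 010000010011011001
Gen 3 (rule 124): 011000011011111101
Gen 4 (rule 45): 010011010110000011
Gen 5 (rule 124): 011011111111000011
Gen 6 (rule 45): 010110000000011010
Gen 7 (rule 124): 011111000000011111
Gen 8 (rule 45): 010000011111010000
Gen 9 (rule 124): 011000010001111000
Gen 10 (rule 45): 010011010101000011
Gen 11 (rule 124): 011011111111100011
Gen 12 (rule 45): 010110000000001010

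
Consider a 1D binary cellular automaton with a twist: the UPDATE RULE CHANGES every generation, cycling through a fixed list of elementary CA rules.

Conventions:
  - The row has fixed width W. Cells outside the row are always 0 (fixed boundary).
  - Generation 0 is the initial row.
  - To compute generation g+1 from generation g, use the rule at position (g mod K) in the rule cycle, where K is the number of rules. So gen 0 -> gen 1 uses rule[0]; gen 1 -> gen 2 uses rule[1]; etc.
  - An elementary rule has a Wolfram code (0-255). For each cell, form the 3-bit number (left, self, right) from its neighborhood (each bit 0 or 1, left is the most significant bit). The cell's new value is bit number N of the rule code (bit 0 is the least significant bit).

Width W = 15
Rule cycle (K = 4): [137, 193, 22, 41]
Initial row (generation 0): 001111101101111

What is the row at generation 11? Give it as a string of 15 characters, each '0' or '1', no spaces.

Gen 0: 001111101101111
Gen 1 (rule 137): 101111001001110
Gen 2 (rule 193): 000111000000110
Gen 3 (rule 22): 001000100001001
Gen 4 (rule 41): 100010001100000
Gen 5 (rule 137): 001000101001111
Gen 6 (rule 193): 100010000000111
Gen 7 (rule 22): 110111000001000
Gen 8 (rule 41): 101100011100011
Gen 9 (rule 137): 001001011001010
Gen 10 (rule 193): 100000001000000
Gen 11 (rule 22): 110000011100000

Answer: 110000011100000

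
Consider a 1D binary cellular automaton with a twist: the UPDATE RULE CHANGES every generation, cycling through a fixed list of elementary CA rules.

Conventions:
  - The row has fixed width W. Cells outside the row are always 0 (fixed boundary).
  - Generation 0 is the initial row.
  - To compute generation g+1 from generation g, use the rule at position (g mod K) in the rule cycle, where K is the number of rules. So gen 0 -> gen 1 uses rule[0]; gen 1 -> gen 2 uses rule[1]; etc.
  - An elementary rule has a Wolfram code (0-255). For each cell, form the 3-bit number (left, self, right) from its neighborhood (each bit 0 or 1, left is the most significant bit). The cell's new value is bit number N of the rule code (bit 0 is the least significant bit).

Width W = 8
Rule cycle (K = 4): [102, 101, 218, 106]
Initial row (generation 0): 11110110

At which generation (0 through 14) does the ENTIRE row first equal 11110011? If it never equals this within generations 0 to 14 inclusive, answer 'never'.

Gen 0: 11110110
Gen 1 (rule 102): 00011010
Gen 2 (rule 101): 11001110
Gen 3 (rule 218): 11111111
Gen 4 (rule 106): 10000001
Gen 5 (rule 102): 10000011
Gen 6 (rule 101): 10111001
Gen 7 (rule 218): 00111110
Gen 8 (rule 106): 01100010
Gen 9 (rule 102): 10100110
Gen 10 (rule 101): 11100010
Gen 11 (rule 218): 11110101
Gen 12 (rule 106): 10011010
Gen 13 (rule 102): 10101110
Gen 14 (rule 101): 11110010

Answer: never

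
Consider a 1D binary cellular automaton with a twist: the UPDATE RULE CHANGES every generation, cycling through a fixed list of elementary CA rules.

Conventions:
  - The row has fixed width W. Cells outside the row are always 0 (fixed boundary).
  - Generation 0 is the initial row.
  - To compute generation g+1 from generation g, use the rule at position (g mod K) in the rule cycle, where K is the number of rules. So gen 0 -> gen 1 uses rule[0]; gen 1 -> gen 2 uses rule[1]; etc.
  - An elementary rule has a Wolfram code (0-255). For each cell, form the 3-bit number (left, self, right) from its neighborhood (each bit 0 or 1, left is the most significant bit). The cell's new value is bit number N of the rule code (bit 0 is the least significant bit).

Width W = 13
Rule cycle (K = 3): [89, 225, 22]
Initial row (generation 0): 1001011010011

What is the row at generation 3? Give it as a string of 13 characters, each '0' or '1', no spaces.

Gen 0: 1001011010011
Gen 1 (rule 89): 0100011001011
Gen 2 (rule 225): 0001001000101
Gen 3 (rule 22): 0011111101101

Answer: 0011111101101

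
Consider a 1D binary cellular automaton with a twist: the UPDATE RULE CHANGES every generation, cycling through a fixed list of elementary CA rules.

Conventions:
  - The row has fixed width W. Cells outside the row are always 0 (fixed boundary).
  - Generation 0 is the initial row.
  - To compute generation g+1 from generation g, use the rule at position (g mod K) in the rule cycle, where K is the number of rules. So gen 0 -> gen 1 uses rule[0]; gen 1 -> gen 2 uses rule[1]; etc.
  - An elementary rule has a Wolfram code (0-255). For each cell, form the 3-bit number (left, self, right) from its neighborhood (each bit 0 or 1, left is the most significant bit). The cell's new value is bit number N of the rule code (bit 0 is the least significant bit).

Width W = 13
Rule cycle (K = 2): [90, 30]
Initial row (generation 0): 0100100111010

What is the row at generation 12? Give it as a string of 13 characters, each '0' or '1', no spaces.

Gen 0: 0100100111010
Gen 1 (rule 90): 1011011101001
Gen 2 (rule 30): 1010010001111
Gen 3 (rule 90): 0001101011001
Gen 4 (rule 30): 0011001010111
Gen 5 (rule 90): 0111110000101
Gen 6 (rule 30): 1100001001101
Gen 7 (rule 90): 1110010111100
Gen 8 (rule 30): 1001110100010
Gen 9 (rule 90): 0111010010101
Gen 10 (rule 30): 1100011110101
Gen 11 (rule 90): 1110110010000
Gen 12 (rule 30): 1000101111000

Answer: 1000101111000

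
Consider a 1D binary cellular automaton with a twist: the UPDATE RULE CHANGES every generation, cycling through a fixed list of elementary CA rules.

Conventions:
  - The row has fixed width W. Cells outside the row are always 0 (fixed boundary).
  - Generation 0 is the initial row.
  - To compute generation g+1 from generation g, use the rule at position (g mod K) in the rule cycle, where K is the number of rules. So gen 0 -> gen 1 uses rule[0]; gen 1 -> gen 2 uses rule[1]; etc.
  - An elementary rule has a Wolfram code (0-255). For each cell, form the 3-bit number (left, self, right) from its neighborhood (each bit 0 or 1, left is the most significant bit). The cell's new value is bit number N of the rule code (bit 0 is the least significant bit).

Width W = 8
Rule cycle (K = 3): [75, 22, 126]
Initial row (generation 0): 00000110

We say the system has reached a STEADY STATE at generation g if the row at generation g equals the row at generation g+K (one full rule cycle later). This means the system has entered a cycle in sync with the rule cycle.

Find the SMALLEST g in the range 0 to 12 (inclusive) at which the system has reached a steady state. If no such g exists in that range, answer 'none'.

Answer: 4

Derivation:
Gen 0: 00000110
Gen 1 (rule 75): 11111110
Gen 2 (rule 22): 00000001
Gen 3 (rule 126): 00000011
Gen 4 (rule 75): 11111111
Gen 5 (rule 22): 00000000
Gen 6 (rule 126): 00000000
Gen 7 (rule 75): 11111111
Gen 8 (rule 22): 00000000
Gen 9 (rule 126): 00000000
Gen 10 (rule 75): 11111111
Gen 11 (rule 22): 00000000
Gen 12 (rule 126): 00000000
Gen 13 (rule 75): 11111111
Gen 14 (rule 22): 00000000
Gen 15 (rule 126): 00000000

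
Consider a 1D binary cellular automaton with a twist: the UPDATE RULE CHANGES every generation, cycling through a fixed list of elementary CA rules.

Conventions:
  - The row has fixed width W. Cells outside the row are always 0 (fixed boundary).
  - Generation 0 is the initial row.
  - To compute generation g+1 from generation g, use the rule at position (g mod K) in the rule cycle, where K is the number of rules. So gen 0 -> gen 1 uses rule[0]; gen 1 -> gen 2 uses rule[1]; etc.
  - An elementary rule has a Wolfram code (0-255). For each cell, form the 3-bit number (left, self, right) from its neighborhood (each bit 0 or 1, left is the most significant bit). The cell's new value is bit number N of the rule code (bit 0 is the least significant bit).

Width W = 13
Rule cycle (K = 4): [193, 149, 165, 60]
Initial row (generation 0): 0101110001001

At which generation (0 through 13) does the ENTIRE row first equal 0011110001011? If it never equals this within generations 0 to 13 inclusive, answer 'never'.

Gen 0: 0101110001001
Gen 1 (rule 193): 0000110100000
Gen 2 (rule 149): 1110000111111
Gen 3 (rule 165): 0100110011110
Gen 4 (rule 60): 0110101010001
Gen 5 (rule 193): 0010000000100
Gen 6 (rule 149): 1011111110111
Gen 7 (rule 165): 1101111101010
Gen 8 (rule 60): 1011000011111
Gen 9 (rule 193): 0001011001111
Gen 10 (rule 149): 1101000100110
Gen 11 (rule 165): 0011010100000
Gen 12 (rule 60): 0010111110000
Gen 13 (rule 193): 1000011110111

Answer: never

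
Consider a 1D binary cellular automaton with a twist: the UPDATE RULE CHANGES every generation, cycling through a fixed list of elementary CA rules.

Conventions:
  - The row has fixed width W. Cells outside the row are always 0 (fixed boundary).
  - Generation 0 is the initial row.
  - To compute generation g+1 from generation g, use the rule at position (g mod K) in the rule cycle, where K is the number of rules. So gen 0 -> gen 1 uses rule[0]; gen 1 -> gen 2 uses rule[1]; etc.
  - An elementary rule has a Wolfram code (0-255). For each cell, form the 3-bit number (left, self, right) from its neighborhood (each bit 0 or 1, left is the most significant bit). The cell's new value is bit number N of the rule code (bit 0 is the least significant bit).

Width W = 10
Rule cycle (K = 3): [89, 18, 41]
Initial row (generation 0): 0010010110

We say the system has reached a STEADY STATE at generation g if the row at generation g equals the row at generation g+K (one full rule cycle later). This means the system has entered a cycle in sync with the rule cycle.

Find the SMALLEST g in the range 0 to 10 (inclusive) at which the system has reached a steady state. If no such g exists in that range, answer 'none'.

Gen 0: 0010010110
Gen 1 (rule 89): 1001000111
Gen 2 (rule 18): 0110101000
Gen 3 (rule 41): 0101010011
Gen 4 (rule 89): 0000001011
Gen 5 (rule 18): 0000010000
Gen 6 (rule 41): 1111000111
Gen 7 (rule 89): 1001110101
Gen 8 (rule 18): 0110000000
Gen 9 (rule 41): 0100111111
Gen 10 (rule 89): 0010100001
Gen 11 (rule 18): 0100010010
Gen 12 (rule 41): 0001000000
Gen 13 (rule 89): 1100111111

Answer: none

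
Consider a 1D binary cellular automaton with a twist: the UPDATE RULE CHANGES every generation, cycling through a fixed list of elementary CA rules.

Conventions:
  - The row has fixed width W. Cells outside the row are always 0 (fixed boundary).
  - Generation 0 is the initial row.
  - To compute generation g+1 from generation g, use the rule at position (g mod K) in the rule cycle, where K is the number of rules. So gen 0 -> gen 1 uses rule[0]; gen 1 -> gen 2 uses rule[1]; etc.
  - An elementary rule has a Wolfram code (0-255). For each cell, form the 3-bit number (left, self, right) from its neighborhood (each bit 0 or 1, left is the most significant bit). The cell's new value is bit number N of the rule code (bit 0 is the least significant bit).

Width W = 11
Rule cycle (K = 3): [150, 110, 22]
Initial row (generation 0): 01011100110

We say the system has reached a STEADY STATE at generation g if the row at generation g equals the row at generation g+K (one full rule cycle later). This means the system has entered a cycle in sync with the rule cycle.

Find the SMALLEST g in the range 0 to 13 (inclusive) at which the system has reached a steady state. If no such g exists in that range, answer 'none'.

Gen 0: 01011100110
Gen 1 (rule 150): 11001011001
Gen 2 (rule 110): 11011111011
Gen 3 (rule 22): 00000000000
Gen 4 (rule 150): 00000000000
Gen 5 (rule 110): 00000000000
Gen 6 (rule 22): 00000000000
Gen 7 (rule 150): 00000000000
Gen 8 (rule 110): 00000000000
Gen 9 (rule 22): 00000000000
Gen 10 (rule 150): 00000000000
Gen 11 (rule 110): 00000000000
Gen 12 (rule 22): 00000000000
Gen 13 (rule 150): 00000000000
Gen 14 (rule 110): 00000000000
Gen 15 (rule 22): 00000000000
Gen 16 (rule 150): 00000000000

Answer: 3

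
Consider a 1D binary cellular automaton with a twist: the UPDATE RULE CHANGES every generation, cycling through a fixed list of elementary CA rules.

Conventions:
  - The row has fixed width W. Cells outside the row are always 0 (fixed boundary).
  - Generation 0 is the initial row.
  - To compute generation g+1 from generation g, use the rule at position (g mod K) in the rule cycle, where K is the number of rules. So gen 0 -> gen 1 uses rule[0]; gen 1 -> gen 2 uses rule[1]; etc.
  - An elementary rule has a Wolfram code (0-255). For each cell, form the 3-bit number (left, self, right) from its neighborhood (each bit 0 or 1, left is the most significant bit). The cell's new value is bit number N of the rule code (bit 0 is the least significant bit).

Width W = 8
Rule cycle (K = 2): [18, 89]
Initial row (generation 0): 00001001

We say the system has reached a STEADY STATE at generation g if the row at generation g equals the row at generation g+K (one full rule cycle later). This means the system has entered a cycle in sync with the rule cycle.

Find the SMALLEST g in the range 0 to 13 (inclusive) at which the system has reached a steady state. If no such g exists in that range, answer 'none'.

Gen 0: 00001001
Gen 1 (rule 18): 00010110
Gen 2 (rule 89): 11000111
Gen 3 (rule 18): 00101000
Gen 4 (rule 89): 10000111
Gen 5 (rule 18): 01001000
Gen 6 (rule 89): 00100111
Gen 7 (rule 18): 01011000
Gen 8 (rule 89): 00011111
Gen 9 (rule 18): 00100000
Gen 10 (rule 89): 10011111
Gen 11 (rule 18): 01100000
Gen 12 (rule 89): 01111111
Gen 13 (rule 18): 10000000
Gen 14 (rule 89): 01111111
Gen 15 (rule 18): 10000000

Answer: 12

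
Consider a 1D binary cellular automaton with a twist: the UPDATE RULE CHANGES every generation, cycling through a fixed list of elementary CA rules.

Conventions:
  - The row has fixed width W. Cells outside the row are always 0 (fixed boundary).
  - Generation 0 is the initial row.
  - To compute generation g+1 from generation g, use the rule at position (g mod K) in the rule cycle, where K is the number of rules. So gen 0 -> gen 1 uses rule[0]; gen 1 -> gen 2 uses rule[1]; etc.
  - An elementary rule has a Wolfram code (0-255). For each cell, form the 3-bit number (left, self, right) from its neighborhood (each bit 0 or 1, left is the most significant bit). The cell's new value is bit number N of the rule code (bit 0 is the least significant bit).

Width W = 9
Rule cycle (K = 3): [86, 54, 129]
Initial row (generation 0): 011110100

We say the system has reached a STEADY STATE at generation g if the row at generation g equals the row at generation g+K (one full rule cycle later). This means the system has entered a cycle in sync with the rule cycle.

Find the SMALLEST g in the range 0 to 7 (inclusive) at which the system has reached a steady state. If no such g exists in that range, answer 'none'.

Answer: 5

Derivation:
Gen 0: 011110100
Gen 1 (rule 86): 100010110
Gen 2 (rule 54): 110111001
Gen 3 (rule 129): 000010000
Gen 4 (rule 86): 000111000
Gen 5 (rule 54): 001000100
Gen 6 (rule 129): 100010001
Gen 7 (rule 86): 110111011
Gen 8 (rule 54): 001000100
Gen 9 (rule 129): 100010001
Gen 10 (rule 86): 110111011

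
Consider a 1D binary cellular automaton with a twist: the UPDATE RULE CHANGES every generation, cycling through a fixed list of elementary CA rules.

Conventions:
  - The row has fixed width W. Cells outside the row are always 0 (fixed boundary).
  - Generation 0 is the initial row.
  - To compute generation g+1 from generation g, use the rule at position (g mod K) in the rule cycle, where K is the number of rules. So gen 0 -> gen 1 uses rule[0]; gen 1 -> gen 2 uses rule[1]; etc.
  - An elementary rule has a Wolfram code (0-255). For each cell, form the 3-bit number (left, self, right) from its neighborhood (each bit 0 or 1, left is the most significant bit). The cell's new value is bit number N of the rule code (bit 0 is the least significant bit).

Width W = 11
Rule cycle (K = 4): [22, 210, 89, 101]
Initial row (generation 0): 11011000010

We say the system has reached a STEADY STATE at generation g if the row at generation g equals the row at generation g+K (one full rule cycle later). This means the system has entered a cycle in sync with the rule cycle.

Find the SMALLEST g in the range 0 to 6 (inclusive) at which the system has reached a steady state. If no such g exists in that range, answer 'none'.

Answer: none

Derivation:
Gen 0: 11011000010
Gen 1 (rule 22): 00000100111
Gen 2 (rule 210): 00001011011
Gen 3 (rule 89): 11100011011
Gen 4 (rule 101): 00101001101
Gen 5 (rule 22): 01101110001
Gen 6 (rule 210): 10100111010
Gen 7 (rule 89): 00010101001
Gen 8 (rule 101): 11011111001
Gen 9 (rule 22): 00000000111
Gen 10 (rule 210): 00000001011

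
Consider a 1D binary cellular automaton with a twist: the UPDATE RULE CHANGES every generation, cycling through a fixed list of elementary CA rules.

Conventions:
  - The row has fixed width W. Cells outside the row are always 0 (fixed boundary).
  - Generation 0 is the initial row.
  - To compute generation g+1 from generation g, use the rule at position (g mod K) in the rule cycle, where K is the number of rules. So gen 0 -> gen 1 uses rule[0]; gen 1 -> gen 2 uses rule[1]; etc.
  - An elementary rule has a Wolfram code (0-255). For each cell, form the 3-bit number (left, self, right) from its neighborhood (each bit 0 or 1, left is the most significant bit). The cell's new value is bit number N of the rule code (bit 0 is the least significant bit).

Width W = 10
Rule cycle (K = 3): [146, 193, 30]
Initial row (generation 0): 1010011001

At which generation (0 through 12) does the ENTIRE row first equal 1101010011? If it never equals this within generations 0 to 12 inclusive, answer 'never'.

Gen 0: 1010011001
Gen 1 (rule 146): 0001100110
Gen 2 (rule 193): 1100100010
Gen 3 (rule 30): 1011110111
Gen 4 (rule 146): 0001100010
Gen 5 (rule 193): 1100101000
Gen 6 (rule 30): 1011101100
Gen 7 (rule 146): 0001000010
Gen 8 (rule 193): 1100011000
Gen 9 (rule 30): 1010110100
Gen 10 (rule 146): 0000000010
Gen 11 (rule 193): 1111111000
Gen 12 (rule 30): 1000000100

Answer: never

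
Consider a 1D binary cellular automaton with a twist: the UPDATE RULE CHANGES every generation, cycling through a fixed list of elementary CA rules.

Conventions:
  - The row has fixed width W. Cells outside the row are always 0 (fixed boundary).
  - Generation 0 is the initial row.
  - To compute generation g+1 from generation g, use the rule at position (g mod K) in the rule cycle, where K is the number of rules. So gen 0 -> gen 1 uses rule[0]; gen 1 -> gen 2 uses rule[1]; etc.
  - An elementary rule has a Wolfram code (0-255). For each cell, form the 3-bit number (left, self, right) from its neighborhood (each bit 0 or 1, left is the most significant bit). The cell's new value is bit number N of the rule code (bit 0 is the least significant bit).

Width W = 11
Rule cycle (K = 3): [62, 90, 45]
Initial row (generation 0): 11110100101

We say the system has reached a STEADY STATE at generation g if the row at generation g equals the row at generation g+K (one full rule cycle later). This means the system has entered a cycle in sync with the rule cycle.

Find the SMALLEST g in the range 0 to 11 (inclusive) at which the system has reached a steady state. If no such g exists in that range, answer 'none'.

Answer: none

Derivation:
Gen 0: 11110100101
Gen 1 (rule 62): 10001111111
Gen 2 (rule 90): 01011000001
Gen 3 (rule 45): 01110011101
Gen 4 (rule 62): 11001110011
Gen 5 (rule 90): 11111011111
Gen 6 (rule 45): 10000110000
Gen 7 (rule 62): 11001101000
Gen 8 (rule 90): 11111100100
Gen 9 (rule 45): 10000000101
Gen 10 (rule 62): 11000001111
Gen 11 (rule 90): 11100011001
Gen 12 (rule 45): 10001010001
Gen 13 (rule 62): 11011111011
Gen 14 (rule 90): 11010001011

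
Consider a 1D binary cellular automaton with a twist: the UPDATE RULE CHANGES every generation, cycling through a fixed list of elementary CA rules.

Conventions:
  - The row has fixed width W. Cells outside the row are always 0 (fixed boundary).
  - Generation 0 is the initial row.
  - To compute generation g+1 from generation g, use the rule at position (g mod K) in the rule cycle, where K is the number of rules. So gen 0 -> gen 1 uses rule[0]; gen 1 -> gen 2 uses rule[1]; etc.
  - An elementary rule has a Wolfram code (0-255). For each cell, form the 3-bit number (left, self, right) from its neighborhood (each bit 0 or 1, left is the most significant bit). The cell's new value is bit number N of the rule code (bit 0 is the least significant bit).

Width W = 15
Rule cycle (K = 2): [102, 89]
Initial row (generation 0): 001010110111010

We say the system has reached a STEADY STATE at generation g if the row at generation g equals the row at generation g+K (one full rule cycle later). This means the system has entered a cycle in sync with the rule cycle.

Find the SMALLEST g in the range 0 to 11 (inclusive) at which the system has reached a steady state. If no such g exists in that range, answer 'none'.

Gen 0: 001010110111010
Gen 1 (rule 102): 011111011001110
Gen 2 (rule 89): 010001011101011
Gen 3 (rule 102): 110011100111101
Gen 4 (rule 89): 111010110100100
Gen 5 (rule 102): 001111011101100
Gen 6 (rule 89): 101001010101111
Gen 7 (rule 102): 111011111110001
Gen 8 (rule 89): 101010000011100
Gen 9 (rule 102): 111110000100100
Gen 10 (rule 89): 100011110010011
Gen 11 (rule 102): 100100010110101
Gen 12 (rule 89): 010011000110000
Gen 13 (rule 102): 110101001010000

Answer: none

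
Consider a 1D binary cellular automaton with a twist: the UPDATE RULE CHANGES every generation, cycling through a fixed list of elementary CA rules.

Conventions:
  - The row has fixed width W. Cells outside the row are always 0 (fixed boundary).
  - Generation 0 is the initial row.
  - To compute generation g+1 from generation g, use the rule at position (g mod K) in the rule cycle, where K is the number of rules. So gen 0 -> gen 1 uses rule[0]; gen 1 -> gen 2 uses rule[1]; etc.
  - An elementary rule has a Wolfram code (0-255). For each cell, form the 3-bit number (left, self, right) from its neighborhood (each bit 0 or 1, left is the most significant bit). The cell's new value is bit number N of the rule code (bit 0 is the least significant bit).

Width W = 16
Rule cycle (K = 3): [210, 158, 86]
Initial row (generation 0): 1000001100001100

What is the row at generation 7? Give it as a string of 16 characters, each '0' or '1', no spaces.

Gen 0: 1000001100001100
Gen 1 (rule 210): 0100010110010110
Gen 2 (rule 158): 1110110101110101
Gen 3 (rule 86): 0010010100010101
Gen 4 (rule 210): 0101100010100000
Gen 5 (rule 158): 1101010110110000
Gen 6 (rule 86): 0101010010011000
Gen 7 (rule 210): 1000001101101100

Answer: 1000001101101100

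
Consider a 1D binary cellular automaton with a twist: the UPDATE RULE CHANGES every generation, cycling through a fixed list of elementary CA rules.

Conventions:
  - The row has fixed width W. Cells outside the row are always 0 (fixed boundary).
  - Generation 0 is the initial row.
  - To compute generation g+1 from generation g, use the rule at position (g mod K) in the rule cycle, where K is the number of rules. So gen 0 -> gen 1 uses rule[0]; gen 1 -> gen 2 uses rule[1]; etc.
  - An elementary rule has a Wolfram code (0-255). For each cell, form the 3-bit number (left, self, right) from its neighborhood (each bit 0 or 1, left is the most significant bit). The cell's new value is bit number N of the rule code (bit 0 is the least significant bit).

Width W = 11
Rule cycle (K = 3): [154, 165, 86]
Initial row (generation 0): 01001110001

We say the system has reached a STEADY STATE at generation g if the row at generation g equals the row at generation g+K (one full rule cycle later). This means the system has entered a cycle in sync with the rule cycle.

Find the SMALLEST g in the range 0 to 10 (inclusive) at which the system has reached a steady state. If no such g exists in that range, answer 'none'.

Gen 0: 01001110001
Gen 1 (rule 154): 10111101010
Gen 2 (rule 165): 11011011110
Gen 3 (rule 86): 01001000011
Gen 4 (rule 154): 10110100110
Gen 5 (rule 165): 11001100000
Gen 6 (rule 86): 01110110000
Gen 7 (rule 154): 11100101000
Gen 8 (rule 165): 01000111011
Gen 9 (rule 86): 11101001001
Gen 10 (rule 154): 11000110110
Gen 11 (rule 165): 00010001000
Gen 12 (rule 86): 00111011100
Gen 13 (rule 154): 01110011010

Answer: none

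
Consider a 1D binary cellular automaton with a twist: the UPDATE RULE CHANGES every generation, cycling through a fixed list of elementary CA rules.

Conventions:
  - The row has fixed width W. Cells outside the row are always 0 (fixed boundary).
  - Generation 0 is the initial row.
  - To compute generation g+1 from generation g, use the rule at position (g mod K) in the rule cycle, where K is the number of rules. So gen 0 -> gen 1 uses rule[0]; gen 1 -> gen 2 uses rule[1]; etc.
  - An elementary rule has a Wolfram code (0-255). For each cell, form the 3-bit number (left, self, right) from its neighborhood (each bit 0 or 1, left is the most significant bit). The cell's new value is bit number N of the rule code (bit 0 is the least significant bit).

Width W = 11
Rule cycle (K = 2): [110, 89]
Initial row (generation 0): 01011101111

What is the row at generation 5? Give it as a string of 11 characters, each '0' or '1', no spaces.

Answer: 01100001101

Derivation:
Gen 0: 01011101111
Gen 1 (rule 110): 11110111001
Gen 2 (rule 89): 10010101100
Gen 3 (rule 110): 10111111100
Gen 4 (rule 89): 00100000111
Gen 5 (rule 110): 01100001101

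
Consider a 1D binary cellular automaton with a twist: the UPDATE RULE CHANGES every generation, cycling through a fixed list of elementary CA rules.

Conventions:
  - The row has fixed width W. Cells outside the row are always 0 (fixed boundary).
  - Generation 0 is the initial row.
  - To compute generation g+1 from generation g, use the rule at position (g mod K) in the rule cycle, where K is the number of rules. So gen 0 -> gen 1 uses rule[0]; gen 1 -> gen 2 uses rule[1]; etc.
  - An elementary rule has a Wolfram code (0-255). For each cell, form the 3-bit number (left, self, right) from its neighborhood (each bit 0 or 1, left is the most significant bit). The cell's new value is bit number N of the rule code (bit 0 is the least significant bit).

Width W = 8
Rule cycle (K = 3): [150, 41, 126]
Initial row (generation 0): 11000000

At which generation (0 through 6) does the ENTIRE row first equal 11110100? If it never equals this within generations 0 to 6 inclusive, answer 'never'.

Answer: 5

Derivation:
Gen 0: 11000000
Gen 1 (rule 150): 00100000
Gen 2 (rule 41): 10001111
Gen 3 (rule 126): 11011001
Gen 4 (rule 150): 00000111
Gen 5 (rule 41): 11110100
Gen 6 (rule 126): 10011110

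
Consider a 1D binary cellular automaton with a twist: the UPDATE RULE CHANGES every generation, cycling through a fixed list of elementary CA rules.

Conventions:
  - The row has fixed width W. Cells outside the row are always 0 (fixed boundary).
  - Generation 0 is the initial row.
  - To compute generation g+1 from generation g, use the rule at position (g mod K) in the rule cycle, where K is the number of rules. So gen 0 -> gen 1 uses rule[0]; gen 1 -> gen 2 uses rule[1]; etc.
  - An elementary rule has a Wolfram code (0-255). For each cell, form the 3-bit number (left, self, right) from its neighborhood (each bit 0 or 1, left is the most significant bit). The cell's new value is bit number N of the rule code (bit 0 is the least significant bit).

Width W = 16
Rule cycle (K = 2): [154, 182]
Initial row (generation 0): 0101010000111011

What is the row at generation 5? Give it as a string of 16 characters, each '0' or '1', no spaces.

Gen 0: 0101010000111011
Gen 1 (rule 154): 1000001001110010
Gen 2 (rule 182): 1100011110101111
Gen 3 (rule 154): 1010111100001110
Gen 4 (rule 182): 1111011010010101
Gen 5 (rule 154): 1110010001100000

Answer: 1110010001100000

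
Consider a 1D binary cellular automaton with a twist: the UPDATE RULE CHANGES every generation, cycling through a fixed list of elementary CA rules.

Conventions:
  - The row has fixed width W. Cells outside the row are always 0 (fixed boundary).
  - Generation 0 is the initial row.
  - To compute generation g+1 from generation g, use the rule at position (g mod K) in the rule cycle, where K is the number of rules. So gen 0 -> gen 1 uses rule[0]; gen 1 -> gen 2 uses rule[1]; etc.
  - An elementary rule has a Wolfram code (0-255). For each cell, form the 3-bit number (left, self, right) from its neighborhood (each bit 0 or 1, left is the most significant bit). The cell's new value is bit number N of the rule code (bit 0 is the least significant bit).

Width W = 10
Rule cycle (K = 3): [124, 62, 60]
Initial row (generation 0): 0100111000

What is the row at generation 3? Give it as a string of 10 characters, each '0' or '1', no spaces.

Answer: 1011000111

Derivation:
Gen 0: 0100111000
Gen 1 (rule 124): 0110101100
Gen 2 (rule 62): 1101111010
Gen 3 (rule 60): 1011000111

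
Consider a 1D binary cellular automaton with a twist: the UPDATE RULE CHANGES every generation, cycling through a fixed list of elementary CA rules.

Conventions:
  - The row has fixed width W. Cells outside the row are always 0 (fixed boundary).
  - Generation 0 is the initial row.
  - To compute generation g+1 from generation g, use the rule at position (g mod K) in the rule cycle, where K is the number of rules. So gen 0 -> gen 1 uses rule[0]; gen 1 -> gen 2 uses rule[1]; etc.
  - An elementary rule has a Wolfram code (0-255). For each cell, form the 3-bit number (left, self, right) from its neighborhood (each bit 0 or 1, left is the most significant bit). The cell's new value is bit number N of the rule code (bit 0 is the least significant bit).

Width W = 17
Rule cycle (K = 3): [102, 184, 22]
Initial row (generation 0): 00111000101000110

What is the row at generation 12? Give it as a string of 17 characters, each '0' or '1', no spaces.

Answer: 01000111100000001

Derivation:
Gen 0: 00111000101000110
Gen 1 (rule 102): 01001001111001010
Gen 2 (rule 184): 00100101110100101
Gen 3 (rule 22): 01111100000111101
Gen 4 (rule 102): 10000100001000111
Gen 5 (rule 184): 01000010000100110
Gen 6 (rule 22): 11100111001111001
Gen 7 (rule 102): 00101001010001011
Gen 8 (rule 184): 00010100101000110
Gen 9 (rule 22): 00110111101101001
Gen 10 (rule 102): 01011000110111011
Gen 11 (rule 184): 00110100101110110
Gen 12 (rule 22): 01000111100000001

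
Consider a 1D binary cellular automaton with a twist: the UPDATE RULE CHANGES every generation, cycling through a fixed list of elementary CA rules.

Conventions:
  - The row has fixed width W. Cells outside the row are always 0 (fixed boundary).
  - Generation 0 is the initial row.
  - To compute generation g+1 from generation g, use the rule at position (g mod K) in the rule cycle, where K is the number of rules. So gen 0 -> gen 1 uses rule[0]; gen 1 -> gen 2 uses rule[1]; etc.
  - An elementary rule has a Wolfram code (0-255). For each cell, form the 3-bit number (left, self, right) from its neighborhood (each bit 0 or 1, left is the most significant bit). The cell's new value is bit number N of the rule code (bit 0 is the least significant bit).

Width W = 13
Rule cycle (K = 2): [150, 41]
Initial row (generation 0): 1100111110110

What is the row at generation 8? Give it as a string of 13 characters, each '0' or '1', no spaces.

Gen 0: 1100111110110
Gen 1 (rule 150): 0011011100001
Gen 2 (rule 41): 1010110001100
Gen 3 (rule 150): 1010001010010
Gen 4 (rule 41): 0100100100000
Gen 5 (rule 150): 1111111110000
Gen 6 (rule 41): 1000000000111
Gen 7 (rule 150): 1100000001010
Gen 8 (rule 41): 1001111100100

Answer: 1001111100100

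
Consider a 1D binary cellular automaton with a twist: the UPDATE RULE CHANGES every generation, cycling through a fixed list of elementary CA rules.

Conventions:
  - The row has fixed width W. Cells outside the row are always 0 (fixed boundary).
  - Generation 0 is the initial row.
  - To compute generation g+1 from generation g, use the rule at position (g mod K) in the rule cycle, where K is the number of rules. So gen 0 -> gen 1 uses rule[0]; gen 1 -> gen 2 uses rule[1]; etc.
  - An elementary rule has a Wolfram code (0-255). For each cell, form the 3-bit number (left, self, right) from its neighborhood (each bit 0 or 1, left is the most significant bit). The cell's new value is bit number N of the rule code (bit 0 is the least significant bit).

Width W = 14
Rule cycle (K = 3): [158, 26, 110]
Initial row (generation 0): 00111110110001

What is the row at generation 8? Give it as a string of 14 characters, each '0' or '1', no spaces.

Gen 0: 00111110110001
Gen 1 (rule 158): 01111100101011
Gen 2 (rule 26): 11000011000010
Gen 3 (rule 110): 11000111000110
Gen 4 (rule 158): 10101110101101
Gen 5 (rule 26): 00001000001000
Gen 6 (rule 110): 00011000011000
Gen 7 (rule 158): 00110100110100
Gen 8 (rule 26): 01100011100010

Answer: 01100011100010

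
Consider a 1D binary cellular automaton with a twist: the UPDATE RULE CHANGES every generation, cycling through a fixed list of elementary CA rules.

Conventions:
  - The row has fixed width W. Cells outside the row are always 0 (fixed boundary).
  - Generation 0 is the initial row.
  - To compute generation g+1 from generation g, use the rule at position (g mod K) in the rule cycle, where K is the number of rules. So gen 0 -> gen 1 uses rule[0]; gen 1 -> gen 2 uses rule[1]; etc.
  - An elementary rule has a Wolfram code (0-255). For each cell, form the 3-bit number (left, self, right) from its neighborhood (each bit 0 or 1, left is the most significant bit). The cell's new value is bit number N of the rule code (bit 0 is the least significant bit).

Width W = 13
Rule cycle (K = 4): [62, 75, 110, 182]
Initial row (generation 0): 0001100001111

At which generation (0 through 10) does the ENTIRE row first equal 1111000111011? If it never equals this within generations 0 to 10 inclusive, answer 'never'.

Gen 0: 0001100001111
Gen 1 (rule 62): 0011010011000
Gen 2 (rule 75): 1111000111011
Gen 3 (rule 110): 1001001101111
Gen 4 (rule 182): 1111110010110
Gen 5 (rule 62): 1000001111101
Gen 6 (rule 75): 0011111000100
Gen 7 (rule 110): 0110001001100
Gen 8 (rule 182): 1001011110010
Gen 9 (rule 62): 1111110001111
Gen 10 (rule 75): 1000010111001

Answer: 2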